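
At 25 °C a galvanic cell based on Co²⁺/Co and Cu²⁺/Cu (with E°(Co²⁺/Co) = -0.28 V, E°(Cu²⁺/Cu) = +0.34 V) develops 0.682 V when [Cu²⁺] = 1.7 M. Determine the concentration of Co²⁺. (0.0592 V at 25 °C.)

0.014 M

From the Nernst equation, log Q = n(E° − E)/0.0592 = 2(0.62 − 0.682)/0.0592 = -2.095, so Q = 0.00804.
With Q = [Co²⁺]/[Cu²⁺] and the known concentrations, [Co²⁺] in the numerator gives [Co²⁺] = 0.014 M.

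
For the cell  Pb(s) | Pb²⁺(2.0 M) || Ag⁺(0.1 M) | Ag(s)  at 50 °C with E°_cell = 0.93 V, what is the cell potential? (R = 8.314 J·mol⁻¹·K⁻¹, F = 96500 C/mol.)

0.856 V

Balancing electrons gives n = 2; the reaction quotient is Q = [Pb²⁺]/[Ag⁺]^2 = 200.
E = E° − (RT/nF) ln Q = 0.93 − (8.314×323)/(2×96500) × (5.298) = 0.930 − 0.074 = 0.856 V.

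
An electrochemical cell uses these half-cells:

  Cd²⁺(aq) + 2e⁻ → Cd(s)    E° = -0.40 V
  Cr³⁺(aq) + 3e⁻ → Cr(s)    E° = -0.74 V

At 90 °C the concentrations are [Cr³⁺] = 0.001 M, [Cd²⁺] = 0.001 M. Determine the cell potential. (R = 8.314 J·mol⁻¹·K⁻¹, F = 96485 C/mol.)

The Cd²⁺/Cd couple has the higher reduction potential and acts as the cathode, so E°_cell = -0.40 − (-0.74) = 0.34 V.
Balancing electrons gives n = 6; the reaction quotient is Q = [Cr³⁺]^2/[Cd²⁺]^3 = 1000.
E = E° − (RT/nF) ln Q = 0.34 − (8.314×363)/(6×96485) × (6.908) = 0.340 − 0.036 = 0.304 V.

0.304 V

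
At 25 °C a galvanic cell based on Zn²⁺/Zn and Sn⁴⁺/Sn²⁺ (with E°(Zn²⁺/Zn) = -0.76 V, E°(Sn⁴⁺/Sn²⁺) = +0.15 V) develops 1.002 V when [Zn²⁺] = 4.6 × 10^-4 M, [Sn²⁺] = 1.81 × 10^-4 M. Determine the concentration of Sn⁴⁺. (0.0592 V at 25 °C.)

From the Nernst equation, log Q = n(E° − E)/0.0592 = 2(0.91 − 1.002)/0.0592 = -3.108, so Q = 7.8 × 10^-4.
With Q = [Zn²⁺]·[Sn²⁺]/[Sn⁴⁺] and the known concentrations, [Sn⁴⁺] in the denominator gives [Sn⁴⁺] = 1.1 × 10^-4 M.

1.1 × 10^-4 M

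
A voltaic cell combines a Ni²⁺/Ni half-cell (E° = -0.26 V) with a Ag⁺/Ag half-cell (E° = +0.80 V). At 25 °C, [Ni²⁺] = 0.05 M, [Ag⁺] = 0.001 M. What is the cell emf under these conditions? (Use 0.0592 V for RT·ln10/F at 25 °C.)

0.921 V

The Ag⁺/Ag couple has the higher reduction potential and acts as the cathode, so E°_cell = +0.80 − (-0.26) = 1.06 V.
Balancing electrons gives n = 2; the reaction quotient is Q = [Ni²⁺]/[Ag⁺]^2 = 5 × 10^4.
At 25 °C, E = E° − (0.0592/n) log Q = 1.06 − (0.0592/2)(4.699) = 1.060 − 0.139 = 0.921 V.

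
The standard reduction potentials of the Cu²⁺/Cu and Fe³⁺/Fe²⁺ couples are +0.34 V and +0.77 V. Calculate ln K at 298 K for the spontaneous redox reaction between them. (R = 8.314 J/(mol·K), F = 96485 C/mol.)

E°_cell = +0.77 − (+0.34) = 0.43 V, with n = 2 electrons transferred.
At equilibrium E = 0, so the Nernst equation gives ln K = nFE°/RT = (2)(96485)(0.43)/((8.314)(298)) = 33.49.

ln K = 33.5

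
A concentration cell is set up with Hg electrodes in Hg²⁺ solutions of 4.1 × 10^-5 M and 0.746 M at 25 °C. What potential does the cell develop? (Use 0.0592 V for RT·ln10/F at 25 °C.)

Both half-cells are Hg²⁺/Hg, so E°_cell = 0. The concentrated side is the cathode; the cell reaction moves Hg²⁺ from high to low concentration with n = 2.
Q = [Hg²⁺]_dilute/[Hg²⁺]_conc = 4.1 × 10^-5/0.746 = 5.5 × 10^-5.
E = 0 − (0.0592/2) log Q = −(0.0592/2)(-4.260) = 0.1261 V.

0.13 V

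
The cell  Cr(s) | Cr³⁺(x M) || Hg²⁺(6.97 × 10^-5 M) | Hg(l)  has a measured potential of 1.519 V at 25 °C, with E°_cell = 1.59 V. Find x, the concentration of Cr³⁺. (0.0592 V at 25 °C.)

0.0023 M

From the Nernst equation, log Q = n(E° − E)/0.0592 = 6(1.59 − 1.519)/0.0592 = 7.196, so Q = 1.57 × 10^7.
With Q = [Cr³⁺]^2/[Hg²⁺]^3 and the known concentrations, [Cr³⁺]^2 in the numerator gives [Cr³⁺] = 0.0023 M.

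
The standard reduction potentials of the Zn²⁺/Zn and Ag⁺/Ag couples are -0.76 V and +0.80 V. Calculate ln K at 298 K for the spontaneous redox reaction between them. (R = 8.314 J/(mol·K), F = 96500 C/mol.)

E°_cell = +0.80 − (-0.76) = 1.56 V, with n = 2 electrons transferred.
At equilibrium E = 0, so the Nernst equation gives ln K = nFE°/RT = (2)(96500)(1.56)/((8.314)(298)) = 121.52.

ln K = 121.5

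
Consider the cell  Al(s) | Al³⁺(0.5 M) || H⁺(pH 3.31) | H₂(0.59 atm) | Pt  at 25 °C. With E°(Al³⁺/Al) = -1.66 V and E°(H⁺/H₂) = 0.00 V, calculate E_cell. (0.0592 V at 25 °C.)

1.48 V

The hydrogen couple is the cathode, so E°_cell = 1.66 V; n = 6.
[H⁺] = 10^(−3.31) = 4.9 × 10^-4 M, and Q = [Al³⁺]^2·P(H₂)^3 / [H⁺]^6 = 3.72 × 10^18.
E = E° − (0.0592/6) log Q = 1.66 − (0.0592/6)(18.570) = 1.477 V.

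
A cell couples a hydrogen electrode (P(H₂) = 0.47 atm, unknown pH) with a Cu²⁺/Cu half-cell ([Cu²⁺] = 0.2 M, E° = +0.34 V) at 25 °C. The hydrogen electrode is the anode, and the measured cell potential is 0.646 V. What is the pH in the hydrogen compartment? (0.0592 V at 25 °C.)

E°_cell = 0.34 V and n = 2.
log Q = n(E° − E)/0.0592 = 2×(0.34 − 0.646)/0.0592 = -10.338.
With Q = [H⁺]^2 / ([Cu²⁺]·P(H₂)), solving for [H⁺] gives log[H⁺] = -5.682, so pH = 5.68.

pH = 5.68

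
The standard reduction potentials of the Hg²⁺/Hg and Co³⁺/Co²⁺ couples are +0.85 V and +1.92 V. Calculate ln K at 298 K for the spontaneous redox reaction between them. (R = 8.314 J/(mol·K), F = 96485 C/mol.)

ln K = 83.3

E°_cell = +1.92 − (+0.85) = 1.07 V, with n = 2 electrons transferred.
At equilibrium E = 0, so the Nernst equation gives ln K = nFE°/RT = (2)(96485)(1.07)/((8.314)(298)) = 83.34.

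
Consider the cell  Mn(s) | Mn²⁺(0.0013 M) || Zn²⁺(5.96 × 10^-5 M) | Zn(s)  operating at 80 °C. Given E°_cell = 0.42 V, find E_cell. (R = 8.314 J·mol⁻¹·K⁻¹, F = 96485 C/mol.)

0.373 V

Balancing electrons gives n = 2; the reaction quotient is Q = [Mn²⁺]/[Zn²⁺] = 21.8.
E = E° − (RT/nF) ln Q = 0.42 − (8.314×353)/(2×96485) × (3.082) = 0.420 − 0.047 = 0.373 V.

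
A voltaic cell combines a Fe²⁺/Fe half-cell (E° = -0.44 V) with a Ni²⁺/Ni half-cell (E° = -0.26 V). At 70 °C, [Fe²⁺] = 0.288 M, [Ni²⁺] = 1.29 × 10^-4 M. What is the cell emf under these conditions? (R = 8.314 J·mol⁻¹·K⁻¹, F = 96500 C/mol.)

The Ni²⁺/Ni couple has the higher reduction potential and acts as the cathode, so E°_cell = -0.26 − (-0.44) = 0.18 V.
Balancing electrons gives n = 2; the reaction quotient is Q = [Fe²⁺]/[Ni²⁺] = 2230.
E = E° − (RT/nF) ln Q = 0.18 − (8.314×343)/(2×96500) × (7.711) = 0.180 − 0.114 = 0.066 V.

0.066 V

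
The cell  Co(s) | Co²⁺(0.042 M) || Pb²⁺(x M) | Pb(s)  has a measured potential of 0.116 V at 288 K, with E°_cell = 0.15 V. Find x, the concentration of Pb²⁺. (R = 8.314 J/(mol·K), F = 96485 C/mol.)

From the Nernst equation, ln Q = nF(E° − E)/RT = 2×96485×(0.15 − 0.116)/(8.314×288) = 2.740, so Q = 15.5.
With Q = [Co²⁺]/[Pb²⁺] and the known concentrations, [Pb²⁺] in the denominator gives [Pb²⁺] = 0.0027 M.

0.0027 M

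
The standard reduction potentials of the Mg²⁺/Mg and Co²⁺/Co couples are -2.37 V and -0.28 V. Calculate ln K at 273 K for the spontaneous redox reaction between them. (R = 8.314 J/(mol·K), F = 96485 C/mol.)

E°_cell = -0.28 − (-2.37) = 2.09 V, with n = 2 electrons transferred.
At equilibrium E = 0, so the Nernst equation gives ln K = nFE°/RT = (2)(96485)(2.09)/((8.314)(273)) = 177.69.

ln K = 177.7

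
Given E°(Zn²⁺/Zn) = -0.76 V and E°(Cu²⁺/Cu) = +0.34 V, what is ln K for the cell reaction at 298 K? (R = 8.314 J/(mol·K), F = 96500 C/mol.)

E°_cell = +0.34 − (-0.76) = 1.10 V, with n = 2 electrons transferred.
At equilibrium E = 0, so the Nernst equation gives ln K = nFE°/RT = (2)(96500)(1.10)/((8.314)(298)) = 85.69.

ln K = 85.7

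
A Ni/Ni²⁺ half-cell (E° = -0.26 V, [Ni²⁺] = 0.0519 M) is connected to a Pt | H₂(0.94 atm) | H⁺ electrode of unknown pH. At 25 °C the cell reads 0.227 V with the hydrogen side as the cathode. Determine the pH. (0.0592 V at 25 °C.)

pH = 1.21

E°_cell = 0.26 V and n = 2.
log Q = n(E° − E)/0.0592 = 2×(0.26 − 0.227)/0.0592 = 1.115.
With Q = [Ni²⁺]·P(H₂) / [H⁺]^2, solving for [H⁺] gives log[H⁺] = -1.213, so pH = 1.21.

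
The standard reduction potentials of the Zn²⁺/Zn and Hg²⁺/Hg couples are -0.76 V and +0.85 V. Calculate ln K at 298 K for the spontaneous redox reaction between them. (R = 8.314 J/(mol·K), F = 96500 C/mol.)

E°_cell = +0.85 − (-0.76) = 1.61 V, with n = 2 electrons transferred.
At equilibrium E = 0, so the Nernst equation gives ln K = nFE°/RT = (2)(96500)(1.61)/((8.314)(298)) = 125.42.

ln K = 125.4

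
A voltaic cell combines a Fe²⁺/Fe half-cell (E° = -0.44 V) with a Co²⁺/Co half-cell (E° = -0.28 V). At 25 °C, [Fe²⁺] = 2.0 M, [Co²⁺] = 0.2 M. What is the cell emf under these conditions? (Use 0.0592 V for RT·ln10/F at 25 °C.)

0.130 V

The Co²⁺/Co couple has the higher reduction potential and acts as the cathode, so E°_cell = -0.28 − (-0.44) = 0.16 V.
Balancing electrons gives n = 2; the reaction quotient is Q = [Fe²⁺]/[Co²⁺] = 10.0.
At 25 °C, E = E° − (0.0592/n) log Q = 0.16 − (0.0592/2)(1.000) = 0.160 − 0.030 = 0.130 V.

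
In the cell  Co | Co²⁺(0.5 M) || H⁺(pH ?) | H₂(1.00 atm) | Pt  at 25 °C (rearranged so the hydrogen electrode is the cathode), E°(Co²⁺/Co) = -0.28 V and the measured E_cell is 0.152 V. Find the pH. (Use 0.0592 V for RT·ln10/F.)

pH = 2.31

E°_cell = 0.28 V and n = 2.
log Q = n(E° − E)/0.0592 = 2×(0.28 − 0.152)/0.0592 = 4.324.
With Q = [Co²⁺]·P(H₂) / [H⁺]^2, solving for [H⁺] gives log[H⁺] = -2.313, so pH = 2.31.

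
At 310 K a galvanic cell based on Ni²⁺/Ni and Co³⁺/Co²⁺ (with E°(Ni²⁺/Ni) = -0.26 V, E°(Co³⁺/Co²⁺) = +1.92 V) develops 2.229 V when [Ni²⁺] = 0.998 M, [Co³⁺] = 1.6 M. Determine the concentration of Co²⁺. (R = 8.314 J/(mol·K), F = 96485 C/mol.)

From the Nernst equation, ln Q = nF(E° − E)/RT = 2×96485×(2.18 − 2.229)/(8.314×310) = -3.669, so Q = 0.0255.
With Q = [Ni²⁺]·[Co²⁺]^2/[Co³⁺]^2 and the known concentrations, [Co²⁺]^2 in the numerator gives [Co²⁺] = 0.26 M.

0.26 M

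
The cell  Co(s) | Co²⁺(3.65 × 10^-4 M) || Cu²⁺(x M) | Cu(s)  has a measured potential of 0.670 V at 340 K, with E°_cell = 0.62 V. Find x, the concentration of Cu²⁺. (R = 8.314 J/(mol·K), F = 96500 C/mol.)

From the Nernst equation, ln Q = nF(E° − E)/RT = 2×96500×(0.62 − 0.670)/(8.314×340) = -3.414, so Q = 0.0329.
With Q = [Co²⁺]/[Cu²⁺] and the known concentrations, [Cu²⁺] in the denominator gives [Cu²⁺] = 0.011 M.

0.011 M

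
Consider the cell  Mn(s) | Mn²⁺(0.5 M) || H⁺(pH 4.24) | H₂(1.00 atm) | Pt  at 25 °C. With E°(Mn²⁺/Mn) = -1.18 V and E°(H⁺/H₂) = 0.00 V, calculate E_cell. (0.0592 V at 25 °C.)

The hydrogen couple is the cathode, so E°_cell = 1.18 V; n = 2.
[H⁺] = 10^(−4.24) = 5.8 × 10^-5 M, and Q = [Mn²⁺]·P(H₂) / [H⁺]^2 = 1.51 × 10^8.
E = E° − (0.0592/2) log Q = 1.18 − (0.0592/2)(8.179) = 0.938 V.

0.94 V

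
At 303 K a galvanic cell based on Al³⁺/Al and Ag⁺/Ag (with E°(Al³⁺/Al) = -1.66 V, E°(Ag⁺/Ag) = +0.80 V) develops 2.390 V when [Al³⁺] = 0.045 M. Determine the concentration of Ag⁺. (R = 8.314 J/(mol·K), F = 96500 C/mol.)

From the Nernst equation, ln Q = nF(E° − E)/RT = 3×96500×(2.46 − 2.390)/(8.314×303) = 8.044, so Q = 3120.
With Q = [Al³⁺]/[Ag⁺]^3 and the known concentrations, [Ag⁺]^3 in the denominator gives [Ag⁺] = 0.024 M.

0.024 M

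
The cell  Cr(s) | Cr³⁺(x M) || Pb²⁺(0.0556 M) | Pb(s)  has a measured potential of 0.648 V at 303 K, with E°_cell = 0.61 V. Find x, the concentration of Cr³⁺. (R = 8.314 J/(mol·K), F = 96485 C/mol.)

From the Nernst equation, ln Q = nF(E° − E)/RT = 6×96485×(0.61 − 0.648)/(8.314×303) = -8.733, so Q = 1.61 × 10^-4.
With Q = [Cr³⁺]^2/[Pb²⁺]^3 and the known concentrations, [Cr³⁺]^2 in the numerator gives [Cr³⁺] = 1.7 × 10^-4 M.

1.7 × 10^-4 M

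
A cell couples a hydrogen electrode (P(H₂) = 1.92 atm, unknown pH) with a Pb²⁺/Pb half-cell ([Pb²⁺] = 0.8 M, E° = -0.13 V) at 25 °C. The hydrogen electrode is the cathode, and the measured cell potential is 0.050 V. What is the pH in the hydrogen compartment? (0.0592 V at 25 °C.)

E°_cell = 0.13 V and n = 2.
log Q = n(E° − E)/0.0592 = 2×(0.13 − 0.050)/0.0592 = 2.703.
With Q = [Pb²⁺]·P(H₂) / [H⁺]^2, solving for [H⁺] gives log[H⁺] = -1.258, so pH = 1.26.

pH = 1.26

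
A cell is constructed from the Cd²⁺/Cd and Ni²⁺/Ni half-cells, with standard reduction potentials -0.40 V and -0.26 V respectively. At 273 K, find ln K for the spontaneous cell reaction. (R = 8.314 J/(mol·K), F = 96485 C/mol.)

ln K = 11.9

E°_cell = -0.26 − (-0.40) = 0.14 V, with n = 2 electrons transferred.
At equilibrium E = 0, so the Nernst equation gives ln K = nFE°/RT = (2)(96485)(0.14)/((8.314)(273)) = 11.90.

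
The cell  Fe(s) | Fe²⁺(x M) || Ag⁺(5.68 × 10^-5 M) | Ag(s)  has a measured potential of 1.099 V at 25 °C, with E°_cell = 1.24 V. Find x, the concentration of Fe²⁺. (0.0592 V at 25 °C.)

1.9 × 10^-4 M

From the Nernst equation, log Q = n(E° − E)/0.0592 = 2(1.24 − 1.099)/0.0592 = 4.764, so Q = 5.8 × 10^4.
With Q = [Fe²⁺]/[Ag⁺]^2 and the known concentrations, [Fe²⁺] in the numerator gives [Fe²⁺] = 1.9 × 10^-4 M.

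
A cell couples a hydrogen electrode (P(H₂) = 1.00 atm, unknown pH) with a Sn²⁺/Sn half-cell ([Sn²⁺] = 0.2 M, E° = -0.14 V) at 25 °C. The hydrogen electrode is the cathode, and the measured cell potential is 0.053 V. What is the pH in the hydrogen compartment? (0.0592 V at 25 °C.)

pH = 1.82

E°_cell = 0.14 V and n = 2.
log Q = n(E° − E)/0.0592 = 2×(0.14 − 0.053)/0.0592 = 2.939.
With Q = [Sn²⁺]·P(H₂) / [H⁺]^2, solving for [H⁺] gives log[H⁺] = -1.819, so pH = 1.82.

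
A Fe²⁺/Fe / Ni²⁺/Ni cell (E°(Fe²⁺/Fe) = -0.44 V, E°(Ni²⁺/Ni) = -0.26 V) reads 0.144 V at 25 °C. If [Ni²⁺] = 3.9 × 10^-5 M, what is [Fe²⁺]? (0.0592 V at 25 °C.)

6.4 × 10^-4 M

From the Nernst equation, log Q = n(E° − E)/0.0592 = 2(0.18 − 0.144)/0.0592 = 1.216, so Q = 16.5.
With Q = [Fe²⁺]/[Ni²⁺] and the known concentrations, [Fe²⁺] in the numerator gives [Fe²⁺] = 6.4 × 10^-4 M.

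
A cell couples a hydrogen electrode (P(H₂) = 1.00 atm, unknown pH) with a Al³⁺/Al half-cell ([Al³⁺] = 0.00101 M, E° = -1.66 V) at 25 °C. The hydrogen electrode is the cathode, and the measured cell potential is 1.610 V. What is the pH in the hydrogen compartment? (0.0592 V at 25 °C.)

E°_cell = 1.66 V and n = 6.
log Q = n(E° − E)/0.0592 = 6×(1.66 − 1.610)/0.0592 = 5.068.
With Q = [Al³⁺]^2·P(H₂)^3 / [H⁺]^6, solving for [H⁺] gives log[H⁺] = -1.843, so pH = 1.84.

pH = 1.84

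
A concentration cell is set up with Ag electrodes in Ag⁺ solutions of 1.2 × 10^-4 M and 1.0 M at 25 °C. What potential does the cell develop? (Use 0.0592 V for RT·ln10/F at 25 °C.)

0.23 V

Both half-cells are Ag⁺/Ag, so E°_cell = 0. The concentrated side is the cathode; the cell reaction moves Ag⁺ from high to low concentration with n = 1.
Q = [Ag⁺]_dilute/[Ag⁺]_conc = 1.2 × 10^-4/1.0 = 1.2 × 10^-4.
E = 0 − (0.0592/1) log Q = −(0.0592/1)(-3.921) = 0.2321 V.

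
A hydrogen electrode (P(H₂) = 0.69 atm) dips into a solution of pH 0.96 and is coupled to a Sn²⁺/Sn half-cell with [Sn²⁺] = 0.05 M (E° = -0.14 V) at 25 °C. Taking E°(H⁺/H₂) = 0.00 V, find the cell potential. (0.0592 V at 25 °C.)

0.13 V

The hydrogen couple is the cathode, so E°_cell = 0.14 V; n = 2.
[H⁺] = 10^(−0.96) = 0.11 M, and Q = [Sn²⁺]·P(H₂) / [H⁺]^2 = 2.87.
E = E° − (0.0592/2) log Q = 0.14 − (0.0592/2)(0.458) = 0.126 V.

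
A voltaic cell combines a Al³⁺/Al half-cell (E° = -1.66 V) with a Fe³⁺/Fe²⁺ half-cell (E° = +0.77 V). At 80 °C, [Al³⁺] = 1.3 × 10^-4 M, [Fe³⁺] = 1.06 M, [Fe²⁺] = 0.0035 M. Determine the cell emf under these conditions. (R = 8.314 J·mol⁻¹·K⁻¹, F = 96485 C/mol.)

The Fe³⁺/Fe²⁺ couple has the higher reduction potential and acts as the cathode, so E°_cell = +0.77 − (-1.66) = 2.43 V.
Balancing electrons gives n = 3; the reaction quotient is Q = [Al³⁺]·[Fe²⁺]^3/[Fe³⁺]^3 = 4.68 × 10^-12.
E = E° − (RT/nF) ln Q = 2.43 − (8.314×353)/(3×96485) × (-26.088) = 2.430 + 0.265 = 2.695 V.

2.69 V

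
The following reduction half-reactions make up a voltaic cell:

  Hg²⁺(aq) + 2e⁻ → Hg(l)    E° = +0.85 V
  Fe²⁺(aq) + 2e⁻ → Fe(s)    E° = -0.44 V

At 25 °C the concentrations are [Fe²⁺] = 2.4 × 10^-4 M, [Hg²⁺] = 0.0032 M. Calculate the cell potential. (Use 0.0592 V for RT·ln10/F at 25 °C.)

1.32 V

The Hg²⁺/Hg couple has the higher reduction potential and acts as the cathode, so E°_cell = +0.85 − (-0.44) = 1.29 V.
Balancing electrons gives n = 2; the reaction quotient is Q = [Fe²⁺]/[Hg²⁺] = 0.0750.
At 25 °C, E = E° − (0.0592/n) log Q = 1.29 − (0.0592/2)(-1.125) = 1.290 + 0.033 = 1.323 V.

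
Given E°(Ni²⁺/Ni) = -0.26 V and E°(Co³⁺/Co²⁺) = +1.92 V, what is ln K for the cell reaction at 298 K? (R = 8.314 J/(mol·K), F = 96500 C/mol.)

E°_cell = +1.92 − (-0.26) = 2.18 V, with n = 2 electrons transferred.
At equilibrium E = 0, so the Nernst equation gives ln K = nFE°/RT = (2)(96500)(2.18)/((8.314)(298)) = 169.82.

ln K = 169.8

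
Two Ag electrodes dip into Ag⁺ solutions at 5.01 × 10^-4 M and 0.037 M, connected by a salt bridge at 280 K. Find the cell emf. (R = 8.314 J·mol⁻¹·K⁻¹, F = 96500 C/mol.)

Both half-cells are Ag⁺/Ag, so E°_cell = 0. The concentrated side is the cathode; the cell reaction moves Ag⁺ from high to low concentration with n = 1.
Q = [Ag⁺]_dilute/[Ag⁺]_conc = 5.01 × 10^-4/0.037 = 0.0135.
E = 0 − (RT/nF) ln Q = −((8.314×280)/(1×96500))(-4.302) = 0.1038 V.

0.10 V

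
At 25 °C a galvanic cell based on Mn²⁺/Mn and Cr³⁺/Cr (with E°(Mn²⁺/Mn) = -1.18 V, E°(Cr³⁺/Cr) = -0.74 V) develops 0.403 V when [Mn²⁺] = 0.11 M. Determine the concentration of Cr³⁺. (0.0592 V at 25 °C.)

4.9 × 10^-4 M

From the Nernst equation, log Q = n(E° − E)/0.0592 = 6(0.44 − 0.403)/0.0592 = 3.750, so Q = 5620.
With Q = [Mn²⁺]^3/[Cr³⁺]^2 and the known concentrations, [Cr³⁺]^2 in the denominator gives [Cr³⁺] = 4.9 × 10^-4 M.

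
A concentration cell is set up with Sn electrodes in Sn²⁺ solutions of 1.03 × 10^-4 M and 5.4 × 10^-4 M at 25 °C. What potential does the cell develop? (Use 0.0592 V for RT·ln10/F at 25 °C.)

Both half-cells are Sn²⁺/Sn, so E°_cell = 0. The concentrated side is the cathode; the cell reaction moves Sn²⁺ from high to low concentration with n = 2.
Q = [Sn²⁺]_dilute/[Sn²⁺]_conc = 1.03 × 10^-4/5.4 × 10^-4 = 0.191.
E = 0 − (0.0592/2) log Q = −(0.0592/2)(-0.720) = 0.0213 V.

0.021 V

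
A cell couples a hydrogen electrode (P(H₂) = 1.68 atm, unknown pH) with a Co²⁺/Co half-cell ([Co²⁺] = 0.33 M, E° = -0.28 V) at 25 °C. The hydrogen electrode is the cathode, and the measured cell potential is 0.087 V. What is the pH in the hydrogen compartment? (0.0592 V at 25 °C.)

E°_cell = 0.28 V and n = 2.
log Q = n(E° − E)/0.0592 = 2×(0.28 − 0.087)/0.0592 = 6.520.
With Q = [Co²⁺]·P(H₂) / [H⁺]^2, solving for [H⁺] gives log[H⁺] = -3.388, so pH = 3.39.

pH = 3.39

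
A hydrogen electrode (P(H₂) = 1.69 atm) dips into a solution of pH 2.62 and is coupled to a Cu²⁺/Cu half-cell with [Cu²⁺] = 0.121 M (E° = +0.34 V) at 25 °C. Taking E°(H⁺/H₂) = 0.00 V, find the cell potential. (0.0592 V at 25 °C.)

The Cu²⁺/Cu couple is the cathode, so E°_cell = 0.34 V; n = 2.
[H⁺] = 10^(−2.62) = 0.0024 M, and Q = [H⁺]^2 / ([Cu²⁺]·P(H₂)) = 2.81 × 10^-5.
E = E° − (0.0592/2) log Q = 0.34 − (0.0592/2)(-4.551) = 0.475 V.

0.47 V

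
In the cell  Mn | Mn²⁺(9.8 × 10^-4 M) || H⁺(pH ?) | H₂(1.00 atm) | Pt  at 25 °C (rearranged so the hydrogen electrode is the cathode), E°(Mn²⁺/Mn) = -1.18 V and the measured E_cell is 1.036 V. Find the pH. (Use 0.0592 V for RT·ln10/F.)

pH = 3.94

E°_cell = 1.18 V and n = 2.
log Q = n(E° − E)/0.0592 = 2×(1.18 − 1.036)/0.0592 = 4.865.
With Q = [Mn²⁺]·P(H₂) / [H⁺]^2, solving for [H⁺] gives log[H⁺] = -3.937, so pH = 3.94.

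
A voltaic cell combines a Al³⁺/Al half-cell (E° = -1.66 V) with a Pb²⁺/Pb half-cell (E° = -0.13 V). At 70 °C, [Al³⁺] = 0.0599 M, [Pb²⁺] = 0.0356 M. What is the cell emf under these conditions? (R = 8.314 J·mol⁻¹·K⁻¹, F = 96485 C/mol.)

1.51 V

The Pb²⁺/Pb couple has the higher reduction potential and acts as the cathode, so E°_cell = -0.13 − (-1.66) = 1.53 V.
Balancing electrons gives n = 6; the reaction quotient is Q = [Al³⁺]^2/[Pb²⁺]^3 = 79.5.
E = E° − (RT/nF) ln Q = 1.53 − (8.314×343)/(6×96485) × (4.376) = 1.530 − 0.022 = 1.508 V.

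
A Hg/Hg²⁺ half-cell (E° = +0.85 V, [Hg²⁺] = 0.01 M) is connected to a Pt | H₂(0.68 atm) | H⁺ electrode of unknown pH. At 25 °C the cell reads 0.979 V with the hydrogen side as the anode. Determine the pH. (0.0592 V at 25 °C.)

E°_cell = 0.85 V and n = 2.
log Q = n(E° − E)/0.0592 = 2×(0.85 − 0.979)/0.0592 = -4.358.
With Q = [H⁺]^2 / ([Hg²⁺]·P(H₂)), solving for [H⁺] gives log[H⁺] = -3.263, so pH = 3.26.

pH = 3.26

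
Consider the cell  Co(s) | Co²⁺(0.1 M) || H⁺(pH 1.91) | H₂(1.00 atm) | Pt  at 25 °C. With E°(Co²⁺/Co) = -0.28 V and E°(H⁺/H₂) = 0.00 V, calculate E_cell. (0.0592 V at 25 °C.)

0.20 V

The hydrogen couple is the cathode, so E°_cell = 0.28 V; n = 2.
[H⁺] = 10^(−1.91) = 0.012 M, and Q = [Co²⁺]·P(H₂) / [H⁺]^2 = 661.
E = E° − (0.0592/2) log Q = 0.28 − (0.0592/2)(2.820) = 0.197 V.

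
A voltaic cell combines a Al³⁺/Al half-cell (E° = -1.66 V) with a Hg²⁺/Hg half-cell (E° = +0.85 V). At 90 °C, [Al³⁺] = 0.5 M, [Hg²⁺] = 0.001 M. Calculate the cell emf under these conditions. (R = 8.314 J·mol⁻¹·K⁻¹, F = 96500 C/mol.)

2.41 V

The Hg²⁺/Hg couple has the higher reduction potential and acts as the cathode, so E°_cell = +0.85 − (-1.66) = 2.51 V.
Balancing electrons gives n = 6; the reaction quotient is Q = [Al³⁺]^2/[Hg²⁺]^3 = 2.5 × 10^8.
E = E° − (RT/nF) ln Q = 2.51 − (8.314×363)/(6×96500) × (19.337) = 2.510 − 0.101 = 2.409 V.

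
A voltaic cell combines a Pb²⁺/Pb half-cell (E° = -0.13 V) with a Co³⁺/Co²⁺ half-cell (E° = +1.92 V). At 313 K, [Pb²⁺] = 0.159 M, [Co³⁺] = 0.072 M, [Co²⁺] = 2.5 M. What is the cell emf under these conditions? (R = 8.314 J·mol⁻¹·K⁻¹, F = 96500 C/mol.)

1.98 V

The Co³⁺/Co²⁺ couple has the higher reduction potential and acts as the cathode, so E°_cell = +1.92 − (-0.13) = 2.05 V.
Balancing electrons gives n = 2; the reaction quotient is Q = [Pb²⁺]·[Co²⁺]^2/[Co³⁺]^2 = 192.
E = E° − (RT/nF) ln Q = 2.05 − (8.314×313)/(2×96500) × (5.256) = 2.050 − 0.071 = 1.979 V.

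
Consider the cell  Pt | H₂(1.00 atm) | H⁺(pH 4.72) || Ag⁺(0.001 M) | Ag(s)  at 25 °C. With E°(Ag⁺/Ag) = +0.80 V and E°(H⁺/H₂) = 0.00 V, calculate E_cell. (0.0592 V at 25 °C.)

The Ag⁺/Ag couple is the cathode, so E°_cell = 0.80 V; n = 2.
[H⁺] = 10^(−4.72) = 1.9 × 10^-5 M, and Q = [H⁺]^2 / ([Ag⁺]^2·P(H₂)) = 3.63 × 10^-4.
E = E° − (0.0592/2) log Q = 0.80 − (0.0592/2)(-3.440) = 0.902 V.

0.90 V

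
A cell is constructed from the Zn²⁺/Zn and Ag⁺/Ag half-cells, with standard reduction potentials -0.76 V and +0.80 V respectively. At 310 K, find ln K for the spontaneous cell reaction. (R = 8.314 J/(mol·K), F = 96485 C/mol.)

E°_cell = +0.80 − (-0.76) = 1.56 V, with n = 2 electrons transferred.
At equilibrium E = 0, so the Nernst equation gives ln K = nFE°/RT = (2)(96485)(1.56)/((8.314)(310)) = 116.80.

ln K = 116.8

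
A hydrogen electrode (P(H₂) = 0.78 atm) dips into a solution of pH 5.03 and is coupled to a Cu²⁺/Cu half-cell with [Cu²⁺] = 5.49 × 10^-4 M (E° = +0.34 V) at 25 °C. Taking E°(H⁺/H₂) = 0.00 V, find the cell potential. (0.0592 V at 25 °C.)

0.54 V

The Cu²⁺/Cu couple is the cathode, so E°_cell = 0.34 V; n = 2.
[H⁺] = 10^(−5.03) = 9.3 × 10^-6 M, and Q = [H⁺]^2 / ([Cu²⁺]·P(H₂)) = 2.03 × 10^-7.
E = E° − (0.0592/2) log Q = 0.34 − (0.0592/2)(-6.692) = 0.538 V.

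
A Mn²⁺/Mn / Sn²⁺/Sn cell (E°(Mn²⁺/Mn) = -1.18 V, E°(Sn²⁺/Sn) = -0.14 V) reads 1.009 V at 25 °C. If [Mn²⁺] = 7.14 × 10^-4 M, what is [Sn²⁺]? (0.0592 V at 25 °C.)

From the Nernst equation, log Q = n(E° − E)/0.0592 = 2(1.04 − 1.009)/0.0592 = 1.047, so Q = 11.2.
With Q = [Mn²⁺]/[Sn²⁺] and the known concentrations, [Sn²⁺] in the denominator gives [Sn²⁺] = 6.4 × 10^-5 M.

6.4 × 10^-5 M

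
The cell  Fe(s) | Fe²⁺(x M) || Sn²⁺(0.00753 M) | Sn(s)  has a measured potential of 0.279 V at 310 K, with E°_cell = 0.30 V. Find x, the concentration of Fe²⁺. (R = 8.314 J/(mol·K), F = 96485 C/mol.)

From the Nernst equation, ln Q = nF(E° − E)/RT = 2×96485×(0.30 − 0.279)/(8.314×310) = 1.572, so Q = 4.82.
With Q = [Fe²⁺]/[Sn²⁺] and the known concentrations, [Fe²⁺] in the numerator gives [Fe²⁺] = 0.036 M.

0.036 M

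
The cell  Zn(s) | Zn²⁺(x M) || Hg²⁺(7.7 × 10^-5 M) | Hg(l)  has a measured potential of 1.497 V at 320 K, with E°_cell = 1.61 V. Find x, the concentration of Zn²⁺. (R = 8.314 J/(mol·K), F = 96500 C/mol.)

0.28 M

From the Nernst equation, ln Q = nF(E° − E)/RT = 2×96500×(1.61 − 1.497)/(8.314×320) = 8.197, so Q = 3630.
With Q = [Zn²⁺]/[Hg²⁺] and the known concentrations, [Zn²⁺] in the numerator gives [Zn²⁺] = 0.28 M.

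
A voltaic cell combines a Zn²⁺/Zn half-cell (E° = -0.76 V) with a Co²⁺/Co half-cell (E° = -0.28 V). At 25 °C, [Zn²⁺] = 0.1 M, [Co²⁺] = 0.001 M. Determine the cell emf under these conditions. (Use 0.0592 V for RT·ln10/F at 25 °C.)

The Co²⁺/Co couple has the higher reduction potential and acts as the cathode, so E°_cell = -0.28 − (-0.76) = 0.48 V.
Balancing electrons gives n = 2; the reaction quotient is Q = [Zn²⁺]/[Co²⁺] = 100.
At 25 °C, E = E° − (0.0592/n) log Q = 0.48 − (0.0592/2)(2.000) = 0.480 − 0.059 = 0.421 V.

0.421 V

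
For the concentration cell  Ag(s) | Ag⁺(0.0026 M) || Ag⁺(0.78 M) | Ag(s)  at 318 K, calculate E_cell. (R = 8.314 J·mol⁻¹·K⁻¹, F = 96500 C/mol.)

0.16 V

Both half-cells are Ag⁺/Ag, so E°_cell = 0. The concentrated side is the cathode; the cell reaction moves Ag⁺ from high to low concentration with n = 1.
Q = [Ag⁺]_dilute/[Ag⁺]_conc = 0.0026/0.78 = 0.00333.
E = 0 − (RT/nF) ln Q = −((8.314×318)/(1×96500))(-5.704) = 0.1563 V.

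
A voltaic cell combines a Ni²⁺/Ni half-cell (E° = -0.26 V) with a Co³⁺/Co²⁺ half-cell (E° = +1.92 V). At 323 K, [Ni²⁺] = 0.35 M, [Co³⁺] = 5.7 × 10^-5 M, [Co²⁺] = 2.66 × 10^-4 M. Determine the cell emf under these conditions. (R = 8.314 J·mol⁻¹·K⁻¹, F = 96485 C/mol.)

2.15 V

The Co³⁺/Co²⁺ couple has the higher reduction potential and acts as the cathode, so E°_cell = +1.92 − (-0.26) = 2.18 V.
Balancing electrons gives n = 2; the reaction quotient is Q = [Ni²⁺]·[Co²⁺]^2/[Co³⁺]^2 = 7.62.
E = E° − (RT/nF) ln Q = 2.18 − (8.314×323)/(2×96485) × (2.031) = 2.180 − 0.028 = 2.152 V.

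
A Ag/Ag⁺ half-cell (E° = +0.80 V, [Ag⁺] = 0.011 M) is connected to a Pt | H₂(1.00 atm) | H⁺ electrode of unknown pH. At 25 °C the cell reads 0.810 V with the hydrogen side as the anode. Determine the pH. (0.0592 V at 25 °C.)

E°_cell = 0.80 V and n = 2.
log Q = n(E° − E)/0.0592 = 2×(0.80 − 0.810)/0.0592 = -0.338.
With Q = [H⁺]^2 / ([Ag⁺]^2·P(H₂)), solving for [H⁺] gives log[H⁺] = -2.128, so pH = 2.13.

pH = 2.13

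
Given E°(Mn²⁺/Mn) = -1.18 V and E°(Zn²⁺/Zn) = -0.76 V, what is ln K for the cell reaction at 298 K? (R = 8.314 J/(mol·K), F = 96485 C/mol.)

ln K = 32.7

E°_cell = -0.76 − (-1.18) = 0.42 V, with n = 2 electrons transferred.
At equilibrium E = 0, so the Nernst equation gives ln K = nFE°/RT = (2)(96485)(0.42)/((8.314)(298)) = 32.71.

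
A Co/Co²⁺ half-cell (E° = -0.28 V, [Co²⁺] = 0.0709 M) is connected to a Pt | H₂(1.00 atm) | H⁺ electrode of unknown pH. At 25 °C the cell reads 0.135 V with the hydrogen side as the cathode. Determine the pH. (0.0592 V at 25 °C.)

pH = 3.02

E°_cell = 0.28 V and n = 2.
log Q = n(E° − E)/0.0592 = 2×(0.28 − 0.135)/0.0592 = 4.899.
With Q = [Co²⁺]·P(H₂) / [H⁺]^2, solving for [H⁺] gives log[H⁺] = -3.024, so pH = 3.02.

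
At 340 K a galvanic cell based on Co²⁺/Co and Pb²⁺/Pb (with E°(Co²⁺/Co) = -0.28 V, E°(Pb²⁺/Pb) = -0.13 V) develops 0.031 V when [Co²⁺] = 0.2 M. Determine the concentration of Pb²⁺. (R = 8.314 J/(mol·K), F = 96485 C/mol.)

5.9 × 10^-5 M

From the Nernst equation, ln Q = nF(E° − E)/RT = 2×96485×(0.15 − 0.031)/(8.314×340) = 8.124, so Q = 3370.
With Q = [Co²⁺]/[Pb²⁺] and the known concentrations, [Pb²⁺] in the denominator gives [Pb²⁺] = 5.9 × 10^-5 M.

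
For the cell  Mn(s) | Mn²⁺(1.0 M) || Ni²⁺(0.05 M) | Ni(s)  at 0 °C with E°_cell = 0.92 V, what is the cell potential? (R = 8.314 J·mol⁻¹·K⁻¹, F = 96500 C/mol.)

0.885 V

Balancing electrons gives n = 2; the reaction quotient is Q = [Mn²⁺]/[Ni²⁺] = 20.0.
E = E° − (RT/nF) ln Q = 0.92 − (8.314×273)/(2×96500) × (2.996) = 0.920 − 0.035 = 0.885 V.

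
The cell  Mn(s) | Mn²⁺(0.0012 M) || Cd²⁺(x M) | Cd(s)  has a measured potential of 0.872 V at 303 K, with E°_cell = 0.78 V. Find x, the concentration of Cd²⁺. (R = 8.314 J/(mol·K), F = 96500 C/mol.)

From the Nernst equation, ln Q = nF(E° − E)/RT = 2×96500×(0.78 − 0.872)/(8.314×303) = -7.048, so Q = 8.69 × 10^-4.
With Q = [Mn²⁺]/[Cd²⁺] and the known concentrations, [Cd²⁺] in the denominator gives [Cd²⁺] = 1.4 M.

1.4 M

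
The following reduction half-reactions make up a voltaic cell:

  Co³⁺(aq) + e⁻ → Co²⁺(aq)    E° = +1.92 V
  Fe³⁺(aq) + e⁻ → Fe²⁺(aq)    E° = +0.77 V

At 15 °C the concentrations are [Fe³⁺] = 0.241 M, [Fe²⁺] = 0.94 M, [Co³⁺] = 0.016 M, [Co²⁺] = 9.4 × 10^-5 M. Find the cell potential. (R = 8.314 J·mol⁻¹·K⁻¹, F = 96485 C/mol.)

The Co³⁺/Co²⁺ couple has the higher reduction potential and acts as the cathode, so E°_cell = +1.92 − (+0.77) = 1.15 V.
Balancing electrons gives n = 1; the reaction quotient is Q = [Fe³⁺]·[Co²⁺]/([Fe²⁺]·[Co³⁺]) = 0.00151.
E = E° − (RT/nF) ln Q = 1.15 − (8.314×288)/(1×96485) × (-6.498) = 1.150 + 0.161 = 1.311 V.

1.31 V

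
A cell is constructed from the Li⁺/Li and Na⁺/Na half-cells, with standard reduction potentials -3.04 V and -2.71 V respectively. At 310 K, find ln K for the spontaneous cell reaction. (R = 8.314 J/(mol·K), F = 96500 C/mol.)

ln K = 12.4

E°_cell = -2.71 − (-3.04) = 0.33 V, with n = 1 electron transferred.
At equilibrium E = 0, so the Nernst equation gives ln K = nFE°/RT = (1)(96500)(0.33)/((8.314)(310)) = 12.36.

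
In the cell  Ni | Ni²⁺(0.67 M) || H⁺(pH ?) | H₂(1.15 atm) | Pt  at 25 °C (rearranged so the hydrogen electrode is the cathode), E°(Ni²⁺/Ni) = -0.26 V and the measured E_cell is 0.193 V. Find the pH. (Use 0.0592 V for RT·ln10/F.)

E°_cell = 0.26 V and n = 2.
log Q = n(E° − E)/0.0592 = 2×(0.26 − 0.193)/0.0592 = 2.264.
With Q = [Ni²⁺]·P(H₂) / [H⁺]^2, solving for [H⁺] gives log[H⁺] = -1.188, so pH = 1.19.

pH = 1.19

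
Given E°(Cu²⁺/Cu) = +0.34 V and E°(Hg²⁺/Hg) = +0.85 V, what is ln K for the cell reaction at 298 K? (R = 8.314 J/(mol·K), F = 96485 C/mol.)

E°_cell = +0.85 − (+0.34) = 0.51 V, with n = 2 electrons transferred.
At equilibrium E = 0, so the Nernst equation gives ln K = nFE°/RT = (2)(96485)(0.51)/((8.314)(298)) = 39.72.

ln K = 39.7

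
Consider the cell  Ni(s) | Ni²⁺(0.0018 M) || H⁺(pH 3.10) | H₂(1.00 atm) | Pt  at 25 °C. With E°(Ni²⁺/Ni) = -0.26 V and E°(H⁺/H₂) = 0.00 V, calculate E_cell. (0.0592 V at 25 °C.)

0.16 V

The hydrogen couple is the cathode, so E°_cell = 0.26 V; n = 2.
[H⁺] = 10^(−3.10) = 7.9 × 10^-4 M, and Q = [Ni²⁺]·P(H₂) / [H⁺]^2 = 2850.
E = E° − (0.0592/2) log Q = 0.26 − (0.0592/2)(3.455) = 0.158 V.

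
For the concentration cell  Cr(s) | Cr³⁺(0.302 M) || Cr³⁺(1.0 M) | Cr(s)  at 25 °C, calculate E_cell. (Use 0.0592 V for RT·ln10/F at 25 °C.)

Both half-cells are Cr³⁺/Cr, so E°_cell = 0. The concentrated side is the cathode; the cell reaction moves Cr³⁺ from high to low concentration with n = 3.
Q = [Cr³⁺]_dilute/[Cr³⁺]_conc = 0.302/1.0 = 0.302.
E = 0 − (0.0592/3) log Q = −(0.0592/3)(-0.520) = 0.0103 V.

0.010 V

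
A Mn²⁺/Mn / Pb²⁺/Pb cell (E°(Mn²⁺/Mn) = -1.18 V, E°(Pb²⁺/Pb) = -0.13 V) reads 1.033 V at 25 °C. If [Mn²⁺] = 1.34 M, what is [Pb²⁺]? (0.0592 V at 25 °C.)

0.36 M

From the Nernst equation, log Q = n(E° − E)/0.0592 = 2(1.05 − 1.033)/0.0592 = 0.574, so Q = 3.75.
With Q = [Mn²⁺]/[Pb²⁺] and the known concentrations, [Pb²⁺] in the denominator gives [Pb²⁺] = 0.36 M.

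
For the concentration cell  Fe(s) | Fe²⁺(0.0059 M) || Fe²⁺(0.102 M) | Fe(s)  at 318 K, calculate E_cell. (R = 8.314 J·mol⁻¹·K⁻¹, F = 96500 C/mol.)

0.039 V

Both half-cells are Fe²⁺/Fe, so E°_cell = 0. The concentrated side is the cathode; the cell reaction moves Fe²⁺ from high to low concentration with n = 2.
Q = [Fe²⁺]_dilute/[Fe²⁺]_conc = 0.0059/0.102 = 0.0578.
E = 0 − (RT/nF) ln Q = −((8.314×318)/(2×96500))(-2.850) = 0.0390 V.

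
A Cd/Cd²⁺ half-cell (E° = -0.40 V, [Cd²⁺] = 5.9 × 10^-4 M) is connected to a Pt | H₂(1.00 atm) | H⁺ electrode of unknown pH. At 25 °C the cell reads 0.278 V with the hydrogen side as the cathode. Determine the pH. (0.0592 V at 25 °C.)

E°_cell = 0.40 V and n = 2.
log Q = n(E° − E)/0.0592 = 2×(0.40 − 0.278)/0.0592 = 4.122.
With Q = [Cd²⁺]·P(H₂) / [H⁺]^2, solving for [H⁺] gives log[H⁺] = -3.675, so pH = 3.68.

pH = 3.68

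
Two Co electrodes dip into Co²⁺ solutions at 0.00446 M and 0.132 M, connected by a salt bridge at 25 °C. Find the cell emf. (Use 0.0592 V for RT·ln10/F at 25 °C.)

Both half-cells are Co²⁺/Co, so E°_cell = 0. The concentrated side is the cathode; the cell reaction moves Co²⁺ from high to low concentration with n = 2.
Q = [Co²⁺]_dilute/[Co²⁺]_conc = 0.00446/0.132 = 0.0338.
E = 0 − (0.0592/2) log Q = −(0.0592/2)(-1.471) = 0.0435 V.

0.044 V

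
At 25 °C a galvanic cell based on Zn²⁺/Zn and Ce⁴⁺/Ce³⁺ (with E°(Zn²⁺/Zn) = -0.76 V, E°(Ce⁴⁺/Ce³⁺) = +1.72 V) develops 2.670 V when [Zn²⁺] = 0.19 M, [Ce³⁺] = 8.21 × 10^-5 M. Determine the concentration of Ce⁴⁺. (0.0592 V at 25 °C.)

0.058 M

From the Nernst equation, log Q = n(E° − E)/0.0592 = 2(2.48 − 2.670)/0.0592 = -6.419, so Q = 3.81 × 10^-7.
With Q = [Zn²⁺]·[Ce³⁺]^2/[Ce⁴⁺]^2 and the known concentrations, [Ce⁴⁺]^2 in the denominator gives [Ce⁴⁺] = 0.058 M.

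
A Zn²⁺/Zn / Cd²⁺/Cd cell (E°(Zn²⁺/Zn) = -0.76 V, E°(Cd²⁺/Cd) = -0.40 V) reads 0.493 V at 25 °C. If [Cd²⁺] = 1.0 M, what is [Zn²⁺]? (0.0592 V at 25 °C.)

3.2 × 10^-5 M

From the Nernst equation, log Q = n(E° − E)/0.0592 = 2(0.36 − 0.493)/0.0592 = -4.493, so Q = 3.21 × 10^-5.
With Q = [Zn²⁺]/[Cd²⁺] and the known concentrations, [Zn²⁺] in the numerator gives [Zn²⁺] = 3.2 × 10^-5 M.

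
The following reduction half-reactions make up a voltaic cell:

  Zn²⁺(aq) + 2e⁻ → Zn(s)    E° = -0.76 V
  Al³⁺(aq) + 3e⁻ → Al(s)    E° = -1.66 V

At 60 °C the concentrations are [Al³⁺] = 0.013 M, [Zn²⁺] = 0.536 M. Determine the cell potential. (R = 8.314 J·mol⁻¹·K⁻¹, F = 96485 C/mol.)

The Zn²⁺/Zn couple has the higher reduction potential and acts as the cathode, so E°_cell = -0.76 − (-1.66) = 0.90 V.
Balancing electrons gives n = 6; the reaction quotient is Q = [Al³⁺]^2/[Zn²⁺]^3 = 0.00110.
E = E° − (RT/nF) ln Q = 0.90 − (8.314×333)/(6×96485) × (-6.815) = 0.900 + 0.033 = 0.933 V.

0.933 V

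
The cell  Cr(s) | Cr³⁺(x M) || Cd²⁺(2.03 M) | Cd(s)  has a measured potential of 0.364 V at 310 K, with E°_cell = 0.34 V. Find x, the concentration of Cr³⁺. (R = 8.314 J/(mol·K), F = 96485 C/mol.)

From the Nernst equation, ln Q = nF(E° − E)/RT = 6×96485×(0.34 − 0.364)/(8.314×310) = -5.391, so Q = 0.00456.
With Q = [Cr³⁺]^2/[Cd²⁺]^3 and the known concentrations, [Cr³⁺]^2 in the numerator gives [Cr³⁺] = 0.2 M.

0.2 M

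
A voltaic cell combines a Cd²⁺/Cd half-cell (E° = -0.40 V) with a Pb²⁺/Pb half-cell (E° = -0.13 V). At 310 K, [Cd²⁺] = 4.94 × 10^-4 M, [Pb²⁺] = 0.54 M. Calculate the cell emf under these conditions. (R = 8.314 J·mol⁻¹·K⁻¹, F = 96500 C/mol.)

The Pb²⁺/Pb couple has the higher reduction potential and acts as the cathode, so E°_cell = -0.13 − (-0.40) = 0.27 V.
Balancing electrons gives n = 2; the reaction quotient is Q = [Cd²⁺]/[Pb²⁺] = 9.15 × 10^-4.
E = E° − (RT/nF) ln Q = 0.27 − (8.314×310)/(2×96500) × (-6.997) = 0.270 + 0.093 = 0.363 V.

0.363 V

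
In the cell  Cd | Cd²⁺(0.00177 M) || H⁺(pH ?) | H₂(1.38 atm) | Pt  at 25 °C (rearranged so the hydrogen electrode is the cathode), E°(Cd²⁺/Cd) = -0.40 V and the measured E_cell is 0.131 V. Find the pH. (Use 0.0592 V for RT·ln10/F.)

E°_cell = 0.40 V and n = 2.
log Q = n(E° − E)/0.0592 = 2×(0.40 − 0.131)/0.0592 = 9.088.
With Q = [Cd²⁺]·P(H₂) / [H⁺]^2, solving for [H⁺] gives log[H⁺] = -5.850, so pH = 5.85.

pH = 5.85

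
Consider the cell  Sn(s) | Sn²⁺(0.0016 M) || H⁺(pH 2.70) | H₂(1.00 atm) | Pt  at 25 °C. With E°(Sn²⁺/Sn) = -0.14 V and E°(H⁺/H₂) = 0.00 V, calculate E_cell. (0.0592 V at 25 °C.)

The hydrogen couple is the cathode, so E°_cell = 0.14 V; n = 2.
[H⁺] = 10^(−2.70) = 0.0020 M, and Q = [Sn²⁺]·P(H₂) / [H⁺]^2 = 402.
E = E° − (0.0592/2) log Q = 0.14 − (0.0592/2)(2.604) = 0.063 V.

0.063 V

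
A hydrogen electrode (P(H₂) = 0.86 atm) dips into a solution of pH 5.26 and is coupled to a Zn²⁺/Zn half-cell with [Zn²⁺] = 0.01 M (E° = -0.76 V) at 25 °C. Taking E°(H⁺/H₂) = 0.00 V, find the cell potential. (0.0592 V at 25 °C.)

The hydrogen couple is the cathode, so E°_cell = 0.76 V; n = 2.
[H⁺] = 10^(−5.26) = 5.5 × 10^-6 M, and Q = [Zn²⁺]·P(H₂) / [H⁺]^2 = 2.85 × 10^8.
E = E° − (0.0592/2) log Q = 0.76 − (0.0592/2)(8.454) = 0.510 V.

0.51 V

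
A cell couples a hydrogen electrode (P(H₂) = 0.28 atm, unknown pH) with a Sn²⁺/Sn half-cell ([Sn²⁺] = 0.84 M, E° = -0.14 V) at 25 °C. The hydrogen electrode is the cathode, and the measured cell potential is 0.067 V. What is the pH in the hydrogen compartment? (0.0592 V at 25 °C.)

E°_cell = 0.14 V and n = 2.
log Q = n(E° − E)/0.0592 = 2×(0.14 − 0.067)/0.0592 = 2.466.
With Q = [Sn²⁺]·P(H₂) / [H⁺]^2, solving for [H⁺] gives log[H⁺] = -1.547, so pH = 1.55.

pH = 1.55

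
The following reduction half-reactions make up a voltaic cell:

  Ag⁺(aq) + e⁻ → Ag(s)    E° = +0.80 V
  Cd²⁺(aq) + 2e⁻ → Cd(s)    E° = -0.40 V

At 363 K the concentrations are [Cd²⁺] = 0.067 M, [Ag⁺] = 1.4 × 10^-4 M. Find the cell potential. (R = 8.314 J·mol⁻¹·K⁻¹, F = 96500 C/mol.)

0.965 V

The Ag⁺/Ag couple has the higher reduction potential and acts as the cathode, so E°_cell = +0.80 − (-0.40) = 1.20 V.
Balancing electrons gives n = 2; the reaction quotient is Q = [Cd²⁺]/[Ag⁺]^2 = 3.42 × 10^6.
E = E° − (RT/nF) ln Q = 1.20 − (8.314×363)/(2×96500) × (15.045) = 1.200 − 0.235 = 0.965 V.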